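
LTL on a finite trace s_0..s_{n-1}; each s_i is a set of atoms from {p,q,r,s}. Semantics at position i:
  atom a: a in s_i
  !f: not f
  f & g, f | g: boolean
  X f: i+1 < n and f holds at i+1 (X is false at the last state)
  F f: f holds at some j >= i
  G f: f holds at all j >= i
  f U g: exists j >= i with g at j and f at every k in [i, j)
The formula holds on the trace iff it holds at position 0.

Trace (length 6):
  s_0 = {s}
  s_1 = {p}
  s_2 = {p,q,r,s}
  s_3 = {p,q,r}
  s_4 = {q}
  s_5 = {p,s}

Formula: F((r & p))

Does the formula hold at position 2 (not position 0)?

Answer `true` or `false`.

s_0={s}: F((r & p))=True (r & p)=False r=False p=False
s_1={p}: F((r & p))=True (r & p)=False r=False p=True
s_2={p,q,r,s}: F((r & p))=True (r & p)=True r=True p=True
s_3={p,q,r}: F((r & p))=True (r & p)=True r=True p=True
s_4={q}: F((r & p))=False (r & p)=False r=False p=False
s_5={p,s}: F((r & p))=False (r & p)=False r=False p=True
Evaluating at position 2: result = True

Answer: true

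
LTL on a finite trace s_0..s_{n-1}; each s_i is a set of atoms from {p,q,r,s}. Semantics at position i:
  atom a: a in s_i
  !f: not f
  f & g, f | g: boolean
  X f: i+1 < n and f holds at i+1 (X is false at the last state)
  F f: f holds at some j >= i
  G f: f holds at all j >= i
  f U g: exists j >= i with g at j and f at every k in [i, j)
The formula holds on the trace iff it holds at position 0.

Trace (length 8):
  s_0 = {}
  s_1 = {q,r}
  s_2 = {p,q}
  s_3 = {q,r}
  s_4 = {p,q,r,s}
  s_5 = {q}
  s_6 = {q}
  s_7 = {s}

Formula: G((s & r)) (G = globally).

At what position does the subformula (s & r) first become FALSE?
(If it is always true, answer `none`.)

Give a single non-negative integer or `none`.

s_0={}: (s & r)=False s=False r=False
s_1={q,r}: (s & r)=False s=False r=True
s_2={p,q}: (s & r)=False s=False r=False
s_3={q,r}: (s & r)=False s=False r=True
s_4={p,q,r,s}: (s & r)=True s=True r=True
s_5={q}: (s & r)=False s=False r=False
s_6={q}: (s & r)=False s=False r=False
s_7={s}: (s & r)=False s=True r=False
G((s & r)) holds globally = False
First violation at position 0.

Answer: 0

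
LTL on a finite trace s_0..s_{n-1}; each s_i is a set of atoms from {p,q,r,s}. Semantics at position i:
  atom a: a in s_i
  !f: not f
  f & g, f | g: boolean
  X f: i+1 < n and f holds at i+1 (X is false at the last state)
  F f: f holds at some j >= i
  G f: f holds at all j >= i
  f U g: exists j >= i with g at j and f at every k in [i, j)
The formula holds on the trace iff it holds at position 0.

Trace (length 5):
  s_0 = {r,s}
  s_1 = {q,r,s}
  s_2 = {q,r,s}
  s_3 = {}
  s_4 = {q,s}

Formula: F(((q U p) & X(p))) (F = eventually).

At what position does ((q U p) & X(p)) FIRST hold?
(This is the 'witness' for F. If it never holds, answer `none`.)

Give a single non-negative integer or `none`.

Answer: none

Derivation:
s_0={r,s}: ((q U p) & X(p))=False (q U p)=False q=False p=False X(p)=False
s_1={q,r,s}: ((q U p) & X(p))=False (q U p)=False q=True p=False X(p)=False
s_2={q,r,s}: ((q U p) & X(p))=False (q U p)=False q=True p=False X(p)=False
s_3={}: ((q U p) & X(p))=False (q U p)=False q=False p=False X(p)=False
s_4={q,s}: ((q U p) & X(p))=False (q U p)=False q=True p=False X(p)=False
F(((q U p) & X(p))) does not hold (no witness exists).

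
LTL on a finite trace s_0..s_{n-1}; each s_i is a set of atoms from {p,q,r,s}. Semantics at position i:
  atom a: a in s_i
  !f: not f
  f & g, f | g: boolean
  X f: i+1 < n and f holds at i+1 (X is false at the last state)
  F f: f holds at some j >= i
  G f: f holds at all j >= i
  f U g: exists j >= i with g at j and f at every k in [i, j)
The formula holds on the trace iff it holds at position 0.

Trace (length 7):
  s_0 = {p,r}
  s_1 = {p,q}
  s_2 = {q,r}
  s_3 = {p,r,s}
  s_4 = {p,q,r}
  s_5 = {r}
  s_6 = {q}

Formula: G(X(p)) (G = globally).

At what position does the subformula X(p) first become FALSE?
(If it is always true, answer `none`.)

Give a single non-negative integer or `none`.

Answer: 1

Derivation:
s_0={p,r}: X(p)=True p=True
s_1={p,q}: X(p)=False p=True
s_2={q,r}: X(p)=True p=False
s_3={p,r,s}: X(p)=True p=True
s_4={p,q,r}: X(p)=False p=True
s_5={r}: X(p)=False p=False
s_6={q}: X(p)=False p=False
G(X(p)) holds globally = False
First violation at position 1.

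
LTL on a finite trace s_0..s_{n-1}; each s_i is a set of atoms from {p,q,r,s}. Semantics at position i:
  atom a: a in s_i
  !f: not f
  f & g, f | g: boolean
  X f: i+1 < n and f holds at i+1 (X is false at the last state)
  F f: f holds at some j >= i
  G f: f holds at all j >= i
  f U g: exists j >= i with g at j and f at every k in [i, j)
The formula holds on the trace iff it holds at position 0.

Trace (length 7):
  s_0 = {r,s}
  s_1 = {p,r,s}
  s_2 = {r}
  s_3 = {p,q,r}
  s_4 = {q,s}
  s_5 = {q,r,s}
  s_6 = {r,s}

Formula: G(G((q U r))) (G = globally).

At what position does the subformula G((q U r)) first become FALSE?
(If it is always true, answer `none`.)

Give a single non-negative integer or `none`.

Answer: none

Derivation:
s_0={r,s}: G((q U r))=True (q U r)=True q=False r=True
s_1={p,r,s}: G((q U r))=True (q U r)=True q=False r=True
s_2={r}: G((q U r))=True (q U r)=True q=False r=True
s_3={p,q,r}: G((q U r))=True (q U r)=True q=True r=True
s_4={q,s}: G((q U r))=True (q U r)=True q=True r=False
s_5={q,r,s}: G((q U r))=True (q U r)=True q=True r=True
s_6={r,s}: G((q U r))=True (q U r)=True q=False r=True
G(G((q U r))) holds globally = True
No violation — formula holds at every position.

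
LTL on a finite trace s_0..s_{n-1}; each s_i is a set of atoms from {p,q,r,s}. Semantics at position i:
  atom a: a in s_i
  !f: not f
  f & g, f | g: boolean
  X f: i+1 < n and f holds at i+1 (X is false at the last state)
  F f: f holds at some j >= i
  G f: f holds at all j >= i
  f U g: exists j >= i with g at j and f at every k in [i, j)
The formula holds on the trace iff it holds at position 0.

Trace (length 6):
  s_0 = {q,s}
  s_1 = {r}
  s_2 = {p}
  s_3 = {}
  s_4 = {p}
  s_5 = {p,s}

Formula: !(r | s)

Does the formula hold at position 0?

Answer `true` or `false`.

Answer: false

Derivation:
s_0={q,s}: !(r | s)=False (r | s)=True r=False s=True
s_1={r}: !(r | s)=False (r | s)=True r=True s=False
s_2={p}: !(r | s)=True (r | s)=False r=False s=False
s_3={}: !(r | s)=True (r | s)=False r=False s=False
s_4={p}: !(r | s)=True (r | s)=False r=False s=False
s_5={p,s}: !(r | s)=False (r | s)=True r=False s=True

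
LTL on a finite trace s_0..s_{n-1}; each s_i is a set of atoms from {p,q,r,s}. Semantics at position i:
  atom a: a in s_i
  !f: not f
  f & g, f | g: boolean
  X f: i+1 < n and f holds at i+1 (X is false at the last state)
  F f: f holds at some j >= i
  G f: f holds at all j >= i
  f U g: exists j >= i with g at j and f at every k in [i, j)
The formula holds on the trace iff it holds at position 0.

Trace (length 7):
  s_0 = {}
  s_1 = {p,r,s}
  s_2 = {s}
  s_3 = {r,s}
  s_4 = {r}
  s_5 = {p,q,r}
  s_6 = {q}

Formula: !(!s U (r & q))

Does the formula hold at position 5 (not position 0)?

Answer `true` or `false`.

Answer: false

Derivation:
s_0={}: !(!s U (r & q))=True (!s U (r & q))=False !s=True s=False (r & q)=False r=False q=False
s_1={p,r,s}: !(!s U (r & q))=True (!s U (r & q))=False !s=False s=True (r & q)=False r=True q=False
s_2={s}: !(!s U (r & q))=True (!s U (r & q))=False !s=False s=True (r & q)=False r=False q=False
s_3={r,s}: !(!s U (r & q))=True (!s U (r & q))=False !s=False s=True (r & q)=False r=True q=False
s_4={r}: !(!s U (r & q))=False (!s U (r & q))=True !s=True s=False (r & q)=False r=True q=False
s_5={p,q,r}: !(!s U (r & q))=False (!s U (r & q))=True !s=True s=False (r & q)=True r=True q=True
s_6={q}: !(!s U (r & q))=True (!s U (r & q))=False !s=True s=False (r & q)=False r=False q=True
Evaluating at position 5: result = False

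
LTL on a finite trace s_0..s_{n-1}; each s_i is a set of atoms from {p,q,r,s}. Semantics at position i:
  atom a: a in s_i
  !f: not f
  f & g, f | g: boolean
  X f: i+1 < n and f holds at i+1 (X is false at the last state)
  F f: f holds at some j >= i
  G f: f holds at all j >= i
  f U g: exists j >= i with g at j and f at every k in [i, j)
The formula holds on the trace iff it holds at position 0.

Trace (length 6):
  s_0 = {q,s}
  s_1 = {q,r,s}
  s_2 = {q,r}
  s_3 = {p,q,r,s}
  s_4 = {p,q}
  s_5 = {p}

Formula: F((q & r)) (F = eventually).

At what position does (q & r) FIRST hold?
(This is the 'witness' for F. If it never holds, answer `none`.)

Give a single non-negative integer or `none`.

s_0={q,s}: (q & r)=False q=True r=False
s_1={q,r,s}: (q & r)=True q=True r=True
s_2={q,r}: (q & r)=True q=True r=True
s_3={p,q,r,s}: (q & r)=True q=True r=True
s_4={p,q}: (q & r)=False q=True r=False
s_5={p}: (q & r)=False q=False r=False
F((q & r)) holds; first witness at position 1.

Answer: 1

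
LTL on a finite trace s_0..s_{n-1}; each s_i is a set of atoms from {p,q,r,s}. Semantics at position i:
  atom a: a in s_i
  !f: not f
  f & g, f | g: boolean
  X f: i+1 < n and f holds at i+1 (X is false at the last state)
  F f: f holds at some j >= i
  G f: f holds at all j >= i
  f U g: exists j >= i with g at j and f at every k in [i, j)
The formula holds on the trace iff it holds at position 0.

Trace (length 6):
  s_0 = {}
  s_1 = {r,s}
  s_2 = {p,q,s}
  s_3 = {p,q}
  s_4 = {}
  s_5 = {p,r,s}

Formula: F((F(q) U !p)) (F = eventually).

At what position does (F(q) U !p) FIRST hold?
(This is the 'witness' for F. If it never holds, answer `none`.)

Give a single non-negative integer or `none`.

s_0={}: (F(q) U !p)=True F(q)=True q=False !p=True p=False
s_1={r,s}: (F(q) U !p)=True F(q)=True q=False !p=True p=False
s_2={p,q,s}: (F(q) U !p)=True F(q)=True q=True !p=False p=True
s_3={p,q}: (F(q) U !p)=True F(q)=True q=True !p=False p=True
s_4={}: (F(q) U !p)=True F(q)=False q=False !p=True p=False
s_5={p,r,s}: (F(q) U !p)=False F(q)=False q=False !p=False p=True
F((F(q) U !p)) holds; first witness at position 0.

Answer: 0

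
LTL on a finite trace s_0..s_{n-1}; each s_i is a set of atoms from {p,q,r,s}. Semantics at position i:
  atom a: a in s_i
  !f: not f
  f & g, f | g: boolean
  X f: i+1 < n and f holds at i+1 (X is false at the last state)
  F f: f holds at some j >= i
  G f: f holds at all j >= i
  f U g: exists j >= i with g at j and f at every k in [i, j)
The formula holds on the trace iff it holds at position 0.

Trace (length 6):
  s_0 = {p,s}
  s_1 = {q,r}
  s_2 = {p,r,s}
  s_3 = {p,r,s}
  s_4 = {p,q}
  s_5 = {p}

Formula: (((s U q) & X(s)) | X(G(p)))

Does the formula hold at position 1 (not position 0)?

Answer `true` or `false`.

Answer: true

Derivation:
s_0={p,s}: (((s U q) & X(s)) | X(G(p)))=False ((s U q) & X(s))=False (s U q)=True s=True q=False X(s)=False X(G(p))=False G(p)=False p=True
s_1={q,r}: (((s U q) & X(s)) | X(G(p)))=True ((s U q) & X(s))=True (s U q)=True s=False q=True X(s)=True X(G(p))=True G(p)=False p=False
s_2={p,r,s}: (((s U q) & X(s)) | X(G(p)))=True ((s U q) & X(s))=True (s U q)=True s=True q=False X(s)=True X(G(p))=True G(p)=True p=True
s_3={p,r,s}: (((s U q) & X(s)) | X(G(p)))=True ((s U q) & X(s))=False (s U q)=True s=True q=False X(s)=False X(G(p))=True G(p)=True p=True
s_4={p,q}: (((s U q) & X(s)) | X(G(p)))=True ((s U q) & X(s))=False (s U q)=True s=False q=True X(s)=False X(G(p))=True G(p)=True p=True
s_5={p}: (((s U q) & X(s)) | X(G(p)))=False ((s U q) & X(s))=False (s U q)=False s=False q=False X(s)=False X(G(p))=False G(p)=True p=True
Evaluating at position 1: result = True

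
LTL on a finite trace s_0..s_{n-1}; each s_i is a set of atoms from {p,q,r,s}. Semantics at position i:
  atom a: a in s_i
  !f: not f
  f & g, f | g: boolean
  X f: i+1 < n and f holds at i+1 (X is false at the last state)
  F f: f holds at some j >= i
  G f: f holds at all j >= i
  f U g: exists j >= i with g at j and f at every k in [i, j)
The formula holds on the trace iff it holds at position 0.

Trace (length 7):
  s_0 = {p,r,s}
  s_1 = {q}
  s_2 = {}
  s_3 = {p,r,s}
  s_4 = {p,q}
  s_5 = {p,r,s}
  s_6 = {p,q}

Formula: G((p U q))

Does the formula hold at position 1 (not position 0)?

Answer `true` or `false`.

s_0={p,r,s}: G((p U q))=False (p U q)=True p=True q=False
s_1={q}: G((p U q))=False (p U q)=True p=False q=True
s_2={}: G((p U q))=False (p U q)=False p=False q=False
s_3={p,r,s}: G((p U q))=True (p U q)=True p=True q=False
s_4={p,q}: G((p U q))=True (p U q)=True p=True q=True
s_5={p,r,s}: G((p U q))=True (p U q)=True p=True q=False
s_6={p,q}: G((p U q))=True (p U q)=True p=True q=True
Evaluating at position 1: result = False

Answer: false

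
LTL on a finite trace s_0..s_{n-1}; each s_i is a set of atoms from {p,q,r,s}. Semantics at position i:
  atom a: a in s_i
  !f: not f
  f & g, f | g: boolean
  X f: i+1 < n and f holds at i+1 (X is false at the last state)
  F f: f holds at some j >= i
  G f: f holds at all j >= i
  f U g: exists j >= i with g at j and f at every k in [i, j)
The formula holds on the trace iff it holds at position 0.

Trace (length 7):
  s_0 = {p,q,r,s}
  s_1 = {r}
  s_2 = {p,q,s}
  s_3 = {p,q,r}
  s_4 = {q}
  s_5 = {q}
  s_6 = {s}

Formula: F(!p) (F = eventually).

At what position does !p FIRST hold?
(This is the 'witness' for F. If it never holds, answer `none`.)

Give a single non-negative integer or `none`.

Answer: 1

Derivation:
s_0={p,q,r,s}: !p=False p=True
s_1={r}: !p=True p=False
s_2={p,q,s}: !p=False p=True
s_3={p,q,r}: !p=False p=True
s_4={q}: !p=True p=False
s_5={q}: !p=True p=False
s_6={s}: !p=True p=False
F(!p) holds; first witness at position 1.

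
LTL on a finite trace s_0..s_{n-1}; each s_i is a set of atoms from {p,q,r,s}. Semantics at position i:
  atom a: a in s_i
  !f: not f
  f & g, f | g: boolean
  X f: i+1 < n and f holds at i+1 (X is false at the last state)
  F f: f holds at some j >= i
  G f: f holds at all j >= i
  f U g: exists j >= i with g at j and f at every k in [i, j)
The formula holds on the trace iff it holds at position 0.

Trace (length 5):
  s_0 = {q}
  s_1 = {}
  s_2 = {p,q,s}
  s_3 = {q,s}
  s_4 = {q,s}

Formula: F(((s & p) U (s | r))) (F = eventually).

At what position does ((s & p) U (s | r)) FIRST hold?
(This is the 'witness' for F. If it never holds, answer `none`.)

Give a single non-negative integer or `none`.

s_0={q}: ((s & p) U (s | r))=False (s & p)=False s=False p=False (s | r)=False r=False
s_1={}: ((s & p) U (s | r))=False (s & p)=False s=False p=False (s | r)=False r=False
s_2={p,q,s}: ((s & p) U (s | r))=True (s & p)=True s=True p=True (s | r)=True r=False
s_3={q,s}: ((s & p) U (s | r))=True (s & p)=False s=True p=False (s | r)=True r=False
s_4={q,s}: ((s & p) U (s | r))=True (s & p)=False s=True p=False (s | r)=True r=False
F(((s & p) U (s | r))) holds; first witness at position 2.

Answer: 2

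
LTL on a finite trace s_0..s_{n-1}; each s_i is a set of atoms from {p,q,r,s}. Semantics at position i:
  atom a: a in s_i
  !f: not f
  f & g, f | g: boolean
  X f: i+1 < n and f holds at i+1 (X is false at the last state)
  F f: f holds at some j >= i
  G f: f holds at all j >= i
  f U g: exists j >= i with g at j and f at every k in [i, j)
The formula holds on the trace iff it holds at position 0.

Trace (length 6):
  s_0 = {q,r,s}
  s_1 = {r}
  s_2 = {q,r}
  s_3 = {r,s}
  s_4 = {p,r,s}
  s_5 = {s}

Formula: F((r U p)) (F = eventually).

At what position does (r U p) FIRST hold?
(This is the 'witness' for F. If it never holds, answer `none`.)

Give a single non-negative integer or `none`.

s_0={q,r,s}: (r U p)=True r=True p=False
s_1={r}: (r U p)=True r=True p=False
s_2={q,r}: (r U p)=True r=True p=False
s_3={r,s}: (r U p)=True r=True p=False
s_4={p,r,s}: (r U p)=True r=True p=True
s_5={s}: (r U p)=False r=False p=False
F((r U p)) holds; first witness at position 0.

Answer: 0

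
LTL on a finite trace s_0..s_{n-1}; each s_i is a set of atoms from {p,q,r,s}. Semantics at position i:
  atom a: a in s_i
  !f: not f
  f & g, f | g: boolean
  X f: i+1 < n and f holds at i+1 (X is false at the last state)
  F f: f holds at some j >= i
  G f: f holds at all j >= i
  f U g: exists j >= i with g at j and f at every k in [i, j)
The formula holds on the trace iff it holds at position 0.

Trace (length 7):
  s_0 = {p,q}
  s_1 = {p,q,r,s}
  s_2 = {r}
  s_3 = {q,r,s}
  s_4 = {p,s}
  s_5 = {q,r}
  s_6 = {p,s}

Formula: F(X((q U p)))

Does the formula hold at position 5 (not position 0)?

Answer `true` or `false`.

s_0={p,q}: F(X((q U p)))=True X((q U p))=True (q U p)=True q=True p=True
s_1={p,q,r,s}: F(X((q U p)))=True X((q U p))=False (q U p)=True q=True p=True
s_2={r}: F(X((q U p)))=True X((q U p))=True (q U p)=False q=False p=False
s_3={q,r,s}: F(X((q U p)))=True X((q U p))=True (q U p)=True q=True p=False
s_4={p,s}: F(X((q U p)))=True X((q U p))=True (q U p)=True q=False p=True
s_5={q,r}: F(X((q U p)))=True X((q U p))=True (q U p)=True q=True p=False
s_6={p,s}: F(X((q U p)))=False X((q U p))=False (q U p)=True q=False p=True
Evaluating at position 5: result = True

Answer: true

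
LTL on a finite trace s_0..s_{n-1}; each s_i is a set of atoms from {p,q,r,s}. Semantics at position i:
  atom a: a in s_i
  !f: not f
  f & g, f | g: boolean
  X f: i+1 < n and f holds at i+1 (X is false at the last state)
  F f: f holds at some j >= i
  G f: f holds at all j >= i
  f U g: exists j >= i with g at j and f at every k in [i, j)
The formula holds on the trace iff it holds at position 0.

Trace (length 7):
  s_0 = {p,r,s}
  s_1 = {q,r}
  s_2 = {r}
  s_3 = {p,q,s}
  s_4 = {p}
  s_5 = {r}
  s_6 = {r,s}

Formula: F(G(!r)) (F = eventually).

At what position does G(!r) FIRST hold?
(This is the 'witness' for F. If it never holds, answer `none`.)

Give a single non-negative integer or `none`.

s_0={p,r,s}: G(!r)=False !r=False r=True
s_1={q,r}: G(!r)=False !r=False r=True
s_2={r}: G(!r)=False !r=False r=True
s_3={p,q,s}: G(!r)=False !r=True r=False
s_4={p}: G(!r)=False !r=True r=False
s_5={r}: G(!r)=False !r=False r=True
s_6={r,s}: G(!r)=False !r=False r=True
F(G(!r)) does not hold (no witness exists).

Answer: none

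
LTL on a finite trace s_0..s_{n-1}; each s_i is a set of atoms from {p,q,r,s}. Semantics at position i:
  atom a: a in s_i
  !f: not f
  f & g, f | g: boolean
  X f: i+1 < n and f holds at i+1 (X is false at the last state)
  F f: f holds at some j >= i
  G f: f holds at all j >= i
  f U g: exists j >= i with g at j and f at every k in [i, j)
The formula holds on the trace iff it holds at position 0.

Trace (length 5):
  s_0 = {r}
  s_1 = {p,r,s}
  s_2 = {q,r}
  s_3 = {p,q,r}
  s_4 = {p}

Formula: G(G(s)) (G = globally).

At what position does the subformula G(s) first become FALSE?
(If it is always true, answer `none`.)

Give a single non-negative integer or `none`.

Answer: 0

Derivation:
s_0={r}: G(s)=False s=False
s_1={p,r,s}: G(s)=False s=True
s_2={q,r}: G(s)=False s=False
s_3={p,q,r}: G(s)=False s=False
s_4={p}: G(s)=False s=False
G(G(s)) holds globally = False
First violation at position 0.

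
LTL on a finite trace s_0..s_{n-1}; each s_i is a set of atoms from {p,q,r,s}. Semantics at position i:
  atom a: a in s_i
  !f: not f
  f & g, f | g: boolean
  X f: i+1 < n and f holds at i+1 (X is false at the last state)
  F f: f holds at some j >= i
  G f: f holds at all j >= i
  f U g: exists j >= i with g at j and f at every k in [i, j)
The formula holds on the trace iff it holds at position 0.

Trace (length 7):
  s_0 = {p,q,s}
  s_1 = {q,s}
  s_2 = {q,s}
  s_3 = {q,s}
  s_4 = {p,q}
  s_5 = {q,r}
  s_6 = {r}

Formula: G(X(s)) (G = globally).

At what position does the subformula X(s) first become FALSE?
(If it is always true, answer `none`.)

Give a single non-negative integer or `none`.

Answer: 3

Derivation:
s_0={p,q,s}: X(s)=True s=True
s_1={q,s}: X(s)=True s=True
s_2={q,s}: X(s)=True s=True
s_3={q,s}: X(s)=False s=True
s_4={p,q}: X(s)=False s=False
s_5={q,r}: X(s)=False s=False
s_6={r}: X(s)=False s=False
G(X(s)) holds globally = False
First violation at position 3.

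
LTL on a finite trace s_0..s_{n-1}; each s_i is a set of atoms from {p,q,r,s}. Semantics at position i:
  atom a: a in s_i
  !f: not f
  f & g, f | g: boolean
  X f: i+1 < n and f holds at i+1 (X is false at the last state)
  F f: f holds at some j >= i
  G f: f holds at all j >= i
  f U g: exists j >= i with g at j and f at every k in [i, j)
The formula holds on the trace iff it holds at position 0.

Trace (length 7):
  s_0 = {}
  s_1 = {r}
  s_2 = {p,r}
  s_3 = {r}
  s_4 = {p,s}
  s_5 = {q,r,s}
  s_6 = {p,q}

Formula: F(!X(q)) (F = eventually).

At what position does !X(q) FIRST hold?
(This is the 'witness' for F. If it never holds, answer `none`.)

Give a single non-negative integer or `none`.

s_0={}: !X(q)=True X(q)=False q=False
s_1={r}: !X(q)=True X(q)=False q=False
s_2={p,r}: !X(q)=True X(q)=False q=False
s_3={r}: !X(q)=True X(q)=False q=False
s_4={p,s}: !X(q)=False X(q)=True q=False
s_5={q,r,s}: !X(q)=False X(q)=True q=True
s_6={p,q}: !X(q)=True X(q)=False q=True
F(!X(q)) holds; first witness at position 0.

Answer: 0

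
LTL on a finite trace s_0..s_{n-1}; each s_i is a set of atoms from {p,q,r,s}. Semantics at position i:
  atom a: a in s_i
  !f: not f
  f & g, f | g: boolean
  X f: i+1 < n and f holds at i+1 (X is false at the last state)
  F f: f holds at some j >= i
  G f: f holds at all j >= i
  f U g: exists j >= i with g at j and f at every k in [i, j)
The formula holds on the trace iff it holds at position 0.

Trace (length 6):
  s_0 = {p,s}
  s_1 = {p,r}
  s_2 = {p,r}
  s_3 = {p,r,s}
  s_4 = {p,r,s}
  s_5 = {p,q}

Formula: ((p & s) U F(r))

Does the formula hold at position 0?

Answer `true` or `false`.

s_0={p,s}: ((p & s) U F(r))=True (p & s)=True p=True s=True F(r)=True r=False
s_1={p,r}: ((p & s) U F(r))=True (p & s)=False p=True s=False F(r)=True r=True
s_2={p,r}: ((p & s) U F(r))=True (p & s)=False p=True s=False F(r)=True r=True
s_3={p,r,s}: ((p & s) U F(r))=True (p & s)=True p=True s=True F(r)=True r=True
s_4={p,r,s}: ((p & s) U F(r))=True (p & s)=True p=True s=True F(r)=True r=True
s_5={p,q}: ((p & s) U F(r))=False (p & s)=False p=True s=False F(r)=False r=False

Answer: true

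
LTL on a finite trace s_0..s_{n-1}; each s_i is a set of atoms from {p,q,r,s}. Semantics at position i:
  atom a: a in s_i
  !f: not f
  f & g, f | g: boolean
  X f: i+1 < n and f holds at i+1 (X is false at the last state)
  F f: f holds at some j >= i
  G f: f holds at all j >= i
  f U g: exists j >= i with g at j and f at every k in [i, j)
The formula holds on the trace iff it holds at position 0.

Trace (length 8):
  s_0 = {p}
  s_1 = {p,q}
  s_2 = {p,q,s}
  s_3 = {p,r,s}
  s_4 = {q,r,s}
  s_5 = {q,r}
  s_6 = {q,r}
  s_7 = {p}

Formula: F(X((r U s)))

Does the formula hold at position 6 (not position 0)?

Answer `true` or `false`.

Answer: false

Derivation:
s_0={p}: F(X((r U s)))=True X((r U s))=False (r U s)=False r=False s=False
s_1={p,q}: F(X((r U s)))=True X((r U s))=True (r U s)=False r=False s=False
s_2={p,q,s}: F(X((r U s)))=True X((r U s))=True (r U s)=True r=False s=True
s_3={p,r,s}: F(X((r U s)))=True X((r U s))=True (r U s)=True r=True s=True
s_4={q,r,s}: F(X((r U s)))=False X((r U s))=False (r U s)=True r=True s=True
s_5={q,r}: F(X((r U s)))=False X((r U s))=False (r U s)=False r=True s=False
s_6={q,r}: F(X((r U s)))=False X((r U s))=False (r U s)=False r=True s=False
s_7={p}: F(X((r U s)))=False X((r U s))=False (r U s)=False r=False s=False
Evaluating at position 6: result = False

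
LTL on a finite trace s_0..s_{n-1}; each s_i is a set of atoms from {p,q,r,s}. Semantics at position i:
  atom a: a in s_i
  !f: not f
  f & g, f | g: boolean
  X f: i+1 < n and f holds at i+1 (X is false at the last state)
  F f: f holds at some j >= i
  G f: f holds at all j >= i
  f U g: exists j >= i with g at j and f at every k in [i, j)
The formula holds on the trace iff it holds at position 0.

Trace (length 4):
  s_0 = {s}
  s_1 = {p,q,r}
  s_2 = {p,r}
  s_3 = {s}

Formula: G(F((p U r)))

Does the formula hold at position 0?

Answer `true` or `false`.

Answer: false

Derivation:
s_0={s}: G(F((p U r)))=False F((p U r))=True (p U r)=False p=False r=False
s_1={p,q,r}: G(F((p U r)))=False F((p U r))=True (p U r)=True p=True r=True
s_2={p,r}: G(F((p U r)))=False F((p U r))=True (p U r)=True p=True r=True
s_3={s}: G(F((p U r)))=False F((p U r))=False (p U r)=False p=False r=False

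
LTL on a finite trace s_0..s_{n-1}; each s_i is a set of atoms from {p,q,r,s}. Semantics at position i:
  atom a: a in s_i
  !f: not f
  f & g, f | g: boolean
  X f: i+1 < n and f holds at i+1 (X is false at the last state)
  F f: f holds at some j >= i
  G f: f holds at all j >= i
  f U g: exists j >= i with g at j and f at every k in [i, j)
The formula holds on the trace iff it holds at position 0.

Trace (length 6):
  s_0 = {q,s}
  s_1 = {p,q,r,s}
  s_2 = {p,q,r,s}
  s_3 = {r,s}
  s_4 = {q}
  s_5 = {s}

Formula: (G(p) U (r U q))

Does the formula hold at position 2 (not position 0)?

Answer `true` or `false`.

Answer: true

Derivation:
s_0={q,s}: (G(p) U (r U q))=True G(p)=False p=False (r U q)=True r=False q=True
s_1={p,q,r,s}: (G(p) U (r U q))=True G(p)=False p=True (r U q)=True r=True q=True
s_2={p,q,r,s}: (G(p) U (r U q))=True G(p)=False p=True (r U q)=True r=True q=True
s_3={r,s}: (G(p) U (r U q))=True G(p)=False p=False (r U q)=True r=True q=False
s_4={q}: (G(p) U (r U q))=True G(p)=False p=False (r U q)=True r=False q=True
s_5={s}: (G(p) U (r U q))=False G(p)=False p=False (r U q)=False r=False q=False
Evaluating at position 2: result = True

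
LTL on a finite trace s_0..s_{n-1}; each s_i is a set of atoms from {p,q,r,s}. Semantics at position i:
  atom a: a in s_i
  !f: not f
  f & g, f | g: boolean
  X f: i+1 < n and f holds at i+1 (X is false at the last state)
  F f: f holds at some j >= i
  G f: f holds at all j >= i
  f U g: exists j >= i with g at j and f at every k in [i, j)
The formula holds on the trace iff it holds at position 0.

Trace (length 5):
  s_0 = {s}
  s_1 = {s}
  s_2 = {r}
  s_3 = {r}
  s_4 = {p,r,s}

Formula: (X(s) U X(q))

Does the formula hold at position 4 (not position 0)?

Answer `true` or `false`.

s_0={s}: (X(s) U X(q))=False X(s)=True s=True X(q)=False q=False
s_1={s}: (X(s) U X(q))=False X(s)=False s=True X(q)=False q=False
s_2={r}: (X(s) U X(q))=False X(s)=False s=False X(q)=False q=False
s_3={r}: (X(s) U X(q))=False X(s)=True s=False X(q)=False q=False
s_4={p,r,s}: (X(s) U X(q))=False X(s)=False s=True X(q)=False q=False
Evaluating at position 4: result = False

Answer: false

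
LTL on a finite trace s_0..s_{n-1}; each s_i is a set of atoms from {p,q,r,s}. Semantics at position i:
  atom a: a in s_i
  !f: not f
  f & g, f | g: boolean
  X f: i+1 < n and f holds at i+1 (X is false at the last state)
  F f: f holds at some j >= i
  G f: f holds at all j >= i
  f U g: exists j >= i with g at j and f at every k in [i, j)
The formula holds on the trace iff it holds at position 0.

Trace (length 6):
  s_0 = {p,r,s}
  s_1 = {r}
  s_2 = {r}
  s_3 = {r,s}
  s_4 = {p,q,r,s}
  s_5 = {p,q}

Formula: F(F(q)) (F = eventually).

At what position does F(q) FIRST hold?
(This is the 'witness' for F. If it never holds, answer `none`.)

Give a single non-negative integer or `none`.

s_0={p,r,s}: F(q)=True q=False
s_1={r}: F(q)=True q=False
s_2={r}: F(q)=True q=False
s_3={r,s}: F(q)=True q=False
s_4={p,q,r,s}: F(q)=True q=True
s_5={p,q}: F(q)=True q=True
F(F(q)) holds; first witness at position 0.

Answer: 0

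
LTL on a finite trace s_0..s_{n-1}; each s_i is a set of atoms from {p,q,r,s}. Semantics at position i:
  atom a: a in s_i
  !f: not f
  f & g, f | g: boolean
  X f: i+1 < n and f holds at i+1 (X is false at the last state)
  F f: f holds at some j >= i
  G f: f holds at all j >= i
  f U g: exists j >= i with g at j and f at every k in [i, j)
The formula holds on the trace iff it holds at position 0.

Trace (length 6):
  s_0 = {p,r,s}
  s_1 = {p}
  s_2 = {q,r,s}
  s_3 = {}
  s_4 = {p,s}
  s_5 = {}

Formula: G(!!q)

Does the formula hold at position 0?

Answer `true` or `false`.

s_0={p,r,s}: G(!!q)=False !!q=False !q=True q=False
s_1={p}: G(!!q)=False !!q=False !q=True q=False
s_2={q,r,s}: G(!!q)=False !!q=True !q=False q=True
s_3={}: G(!!q)=False !!q=False !q=True q=False
s_4={p,s}: G(!!q)=False !!q=False !q=True q=False
s_5={}: G(!!q)=False !!q=False !q=True q=False

Answer: false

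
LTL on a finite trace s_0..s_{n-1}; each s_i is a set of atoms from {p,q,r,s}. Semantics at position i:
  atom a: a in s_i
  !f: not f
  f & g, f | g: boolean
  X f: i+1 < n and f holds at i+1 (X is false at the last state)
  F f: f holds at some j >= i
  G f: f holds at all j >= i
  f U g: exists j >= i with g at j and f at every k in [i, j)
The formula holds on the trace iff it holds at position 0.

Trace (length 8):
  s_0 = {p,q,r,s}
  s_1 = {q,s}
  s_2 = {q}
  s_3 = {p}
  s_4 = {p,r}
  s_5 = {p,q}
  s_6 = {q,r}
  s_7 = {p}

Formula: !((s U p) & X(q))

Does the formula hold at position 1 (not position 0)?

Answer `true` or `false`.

Answer: true

Derivation:
s_0={p,q,r,s}: !((s U p) & X(q))=False ((s U p) & X(q))=True (s U p)=True s=True p=True X(q)=True q=True
s_1={q,s}: !((s U p) & X(q))=True ((s U p) & X(q))=False (s U p)=False s=True p=False X(q)=True q=True
s_2={q}: !((s U p) & X(q))=True ((s U p) & X(q))=False (s U p)=False s=False p=False X(q)=False q=True
s_3={p}: !((s U p) & X(q))=True ((s U p) & X(q))=False (s U p)=True s=False p=True X(q)=False q=False
s_4={p,r}: !((s U p) & X(q))=False ((s U p) & X(q))=True (s U p)=True s=False p=True X(q)=True q=False
s_5={p,q}: !((s U p) & X(q))=False ((s U p) & X(q))=True (s U p)=True s=False p=True X(q)=True q=True
s_6={q,r}: !((s U p) & X(q))=True ((s U p) & X(q))=False (s U p)=False s=False p=False X(q)=False q=True
s_7={p}: !((s U p) & X(q))=True ((s U p) & X(q))=False (s U p)=True s=False p=True X(q)=False q=False
Evaluating at position 1: result = True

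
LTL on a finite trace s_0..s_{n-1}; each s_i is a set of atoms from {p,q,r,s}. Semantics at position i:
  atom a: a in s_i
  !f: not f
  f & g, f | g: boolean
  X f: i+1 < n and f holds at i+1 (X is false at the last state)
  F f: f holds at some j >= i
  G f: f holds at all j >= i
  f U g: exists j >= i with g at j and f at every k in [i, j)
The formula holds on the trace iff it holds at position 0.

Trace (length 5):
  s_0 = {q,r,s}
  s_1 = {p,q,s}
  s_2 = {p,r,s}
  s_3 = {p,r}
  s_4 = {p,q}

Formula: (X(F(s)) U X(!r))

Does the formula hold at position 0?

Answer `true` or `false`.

Answer: true

Derivation:
s_0={q,r,s}: (X(F(s)) U X(!r))=True X(F(s))=True F(s)=True s=True X(!r)=True !r=False r=True
s_1={p,q,s}: (X(F(s)) U X(!r))=False X(F(s))=True F(s)=True s=True X(!r)=False !r=True r=False
s_2={p,r,s}: (X(F(s)) U X(!r))=False X(F(s))=False F(s)=True s=True X(!r)=False !r=False r=True
s_3={p,r}: (X(F(s)) U X(!r))=True X(F(s))=False F(s)=False s=False X(!r)=True !r=False r=True
s_4={p,q}: (X(F(s)) U X(!r))=False X(F(s))=False F(s)=False s=False X(!r)=False !r=True r=False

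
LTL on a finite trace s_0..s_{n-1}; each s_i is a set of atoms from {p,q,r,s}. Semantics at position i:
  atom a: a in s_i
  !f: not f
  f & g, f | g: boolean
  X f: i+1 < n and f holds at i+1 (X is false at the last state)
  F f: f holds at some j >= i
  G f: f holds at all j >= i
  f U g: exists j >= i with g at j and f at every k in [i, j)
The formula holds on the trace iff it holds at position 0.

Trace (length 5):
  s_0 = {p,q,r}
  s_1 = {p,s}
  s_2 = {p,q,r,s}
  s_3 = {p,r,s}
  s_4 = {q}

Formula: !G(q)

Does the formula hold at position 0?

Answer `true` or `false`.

Answer: true

Derivation:
s_0={p,q,r}: !G(q)=True G(q)=False q=True
s_1={p,s}: !G(q)=True G(q)=False q=False
s_2={p,q,r,s}: !G(q)=True G(q)=False q=True
s_3={p,r,s}: !G(q)=True G(q)=False q=False
s_4={q}: !G(q)=False G(q)=True q=True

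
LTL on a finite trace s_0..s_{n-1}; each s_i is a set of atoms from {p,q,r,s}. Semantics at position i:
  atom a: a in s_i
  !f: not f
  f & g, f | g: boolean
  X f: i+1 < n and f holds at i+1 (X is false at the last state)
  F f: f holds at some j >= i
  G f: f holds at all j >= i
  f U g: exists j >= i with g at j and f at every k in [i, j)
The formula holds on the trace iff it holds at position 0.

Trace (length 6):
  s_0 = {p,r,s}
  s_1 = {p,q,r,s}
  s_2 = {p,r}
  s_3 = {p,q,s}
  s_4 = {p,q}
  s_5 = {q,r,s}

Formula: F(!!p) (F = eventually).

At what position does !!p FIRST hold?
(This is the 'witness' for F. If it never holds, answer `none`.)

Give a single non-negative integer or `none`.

s_0={p,r,s}: !!p=True !p=False p=True
s_1={p,q,r,s}: !!p=True !p=False p=True
s_2={p,r}: !!p=True !p=False p=True
s_3={p,q,s}: !!p=True !p=False p=True
s_4={p,q}: !!p=True !p=False p=True
s_5={q,r,s}: !!p=False !p=True p=False
F(!!p) holds; first witness at position 0.

Answer: 0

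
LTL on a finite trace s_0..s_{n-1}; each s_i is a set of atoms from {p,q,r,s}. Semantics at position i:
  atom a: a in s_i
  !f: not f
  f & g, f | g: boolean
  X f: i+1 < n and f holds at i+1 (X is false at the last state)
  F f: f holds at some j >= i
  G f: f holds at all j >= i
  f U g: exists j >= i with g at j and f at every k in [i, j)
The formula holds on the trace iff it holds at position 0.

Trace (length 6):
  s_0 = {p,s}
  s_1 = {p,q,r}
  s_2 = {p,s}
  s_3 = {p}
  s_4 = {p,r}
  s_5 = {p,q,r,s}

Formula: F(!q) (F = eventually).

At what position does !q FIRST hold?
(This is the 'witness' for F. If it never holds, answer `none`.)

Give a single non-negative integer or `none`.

s_0={p,s}: !q=True q=False
s_1={p,q,r}: !q=False q=True
s_2={p,s}: !q=True q=False
s_3={p}: !q=True q=False
s_4={p,r}: !q=True q=False
s_5={p,q,r,s}: !q=False q=True
F(!q) holds; first witness at position 0.

Answer: 0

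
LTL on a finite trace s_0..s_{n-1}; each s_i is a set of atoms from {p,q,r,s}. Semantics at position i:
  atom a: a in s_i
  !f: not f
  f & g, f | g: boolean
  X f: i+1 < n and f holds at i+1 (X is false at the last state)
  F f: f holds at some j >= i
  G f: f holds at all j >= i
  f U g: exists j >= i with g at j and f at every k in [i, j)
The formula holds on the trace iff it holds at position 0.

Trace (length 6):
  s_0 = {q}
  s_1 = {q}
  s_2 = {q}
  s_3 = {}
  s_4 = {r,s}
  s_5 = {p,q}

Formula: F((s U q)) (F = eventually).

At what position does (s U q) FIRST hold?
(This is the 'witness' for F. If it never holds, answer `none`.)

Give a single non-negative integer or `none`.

s_0={q}: (s U q)=True s=False q=True
s_1={q}: (s U q)=True s=False q=True
s_2={q}: (s U q)=True s=False q=True
s_3={}: (s U q)=False s=False q=False
s_4={r,s}: (s U q)=True s=True q=False
s_5={p,q}: (s U q)=True s=False q=True
F((s U q)) holds; first witness at position 0.

Answer: 0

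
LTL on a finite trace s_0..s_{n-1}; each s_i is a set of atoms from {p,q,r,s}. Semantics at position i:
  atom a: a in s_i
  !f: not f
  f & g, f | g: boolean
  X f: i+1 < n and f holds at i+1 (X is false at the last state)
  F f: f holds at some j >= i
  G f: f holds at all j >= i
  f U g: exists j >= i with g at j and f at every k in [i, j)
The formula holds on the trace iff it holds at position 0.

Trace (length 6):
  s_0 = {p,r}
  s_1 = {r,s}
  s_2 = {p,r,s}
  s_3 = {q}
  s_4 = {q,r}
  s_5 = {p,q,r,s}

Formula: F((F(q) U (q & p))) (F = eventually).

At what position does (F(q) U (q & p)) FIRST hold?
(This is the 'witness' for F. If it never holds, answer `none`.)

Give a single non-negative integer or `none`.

Answer: 0

Derivation:
s_0={p,r}: (F(q) U (q & p))=True F(q)=True q=False (q & p)=False p=True
s_1={r,s}: (F(q) U (q & p))=True F(q)=True q=False (q & p)=False p=False
s_2={p,r,s}: (F(q) U (q & p))=True F(q)=True q=False (q & p)=False p=True
s_3={q}: (F(q) U (q & p))=True F(q)=True q=True (q & p)=False p=False
s_4={q,r}: (F(q) U (q & p))=True F(q)=True q=True (q & p)=False p=False
s_5={p,q,r,s}: (F(q) U (q & p))=True F(q)=True q=True (q & p)=True p=True
F((F(q) U (q & p))) holds; first witness at position 0.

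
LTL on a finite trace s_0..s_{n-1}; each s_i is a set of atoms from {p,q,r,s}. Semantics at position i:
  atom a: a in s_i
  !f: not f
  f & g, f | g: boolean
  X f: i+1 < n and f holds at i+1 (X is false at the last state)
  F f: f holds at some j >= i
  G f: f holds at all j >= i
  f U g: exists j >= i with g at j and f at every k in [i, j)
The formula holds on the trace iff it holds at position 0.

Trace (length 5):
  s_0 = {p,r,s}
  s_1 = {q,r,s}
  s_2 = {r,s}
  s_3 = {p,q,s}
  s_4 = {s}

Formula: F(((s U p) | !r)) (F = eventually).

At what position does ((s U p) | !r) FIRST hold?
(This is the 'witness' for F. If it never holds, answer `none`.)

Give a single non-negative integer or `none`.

Answer: 0

Derivation:
s_0={p,r,s}: ((s U p) | !r)=True (s U p)=True s=True p=True !r=False r=True
s_1={q,r,s}: ((s U p) | !r)=True (s U p)=True s=True p=False !r=False r=True
s_2={r,s}: ((s U p) | !r)=True (s U p)=True s=True p=False !r=False r=True
s_3={p,q,s}: ((s U p) | !r)=True (s U p)=True s=True p=True !r=True r=False
s_4={s}: ((s U p) | !r)=True (s U p)=False s=True p=False !r=True r=False
F(((s U p) | !r)) holds; first witness at position 0.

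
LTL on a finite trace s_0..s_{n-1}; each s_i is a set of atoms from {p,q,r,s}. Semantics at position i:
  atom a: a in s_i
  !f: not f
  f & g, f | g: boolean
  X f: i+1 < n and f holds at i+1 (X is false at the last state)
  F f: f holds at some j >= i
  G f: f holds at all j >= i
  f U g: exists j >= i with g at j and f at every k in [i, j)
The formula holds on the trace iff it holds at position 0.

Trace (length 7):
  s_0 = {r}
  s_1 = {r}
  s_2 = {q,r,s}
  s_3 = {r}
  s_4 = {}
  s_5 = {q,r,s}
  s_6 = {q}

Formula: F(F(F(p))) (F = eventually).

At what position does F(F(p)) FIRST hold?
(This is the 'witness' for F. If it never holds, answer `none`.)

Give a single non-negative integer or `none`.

Answer: none

Derivation:
s_0={r}: F(F(p))=False F(p)=False p=False
s_1={r}: F(F(p))=False F(p)=False p=False
s_2={q,r,s}: F(F(p))=False F(p)=False p=False
s_3={r}: F(F(p))=False F(p)=False p=False
s_4={}: F(F(p))=False F(p)=False p=False
s_5={q,r,s}: F(F(p))=False F(p)=False p=False
s_6={q}: F(F(p))=False F(p)=False p=False
F(F(F(p))) does not hold (no witness exists).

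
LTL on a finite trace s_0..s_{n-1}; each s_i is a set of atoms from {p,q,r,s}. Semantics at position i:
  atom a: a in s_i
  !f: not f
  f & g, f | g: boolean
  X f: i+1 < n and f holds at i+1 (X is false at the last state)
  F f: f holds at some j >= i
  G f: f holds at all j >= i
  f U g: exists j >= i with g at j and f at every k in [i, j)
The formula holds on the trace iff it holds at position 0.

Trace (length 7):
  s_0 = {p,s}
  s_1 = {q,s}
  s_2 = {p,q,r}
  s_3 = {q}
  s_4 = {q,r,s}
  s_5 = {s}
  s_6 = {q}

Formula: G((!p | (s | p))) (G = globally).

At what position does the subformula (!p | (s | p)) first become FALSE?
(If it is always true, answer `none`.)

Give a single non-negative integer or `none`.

s_0={p,s}: (!p | (s | p))=True !p=False p=True (s | p)=True s=True
s_1={q,s}: (!p | (s | p))=True !p=True p=False (s | p)=True s=True
s_2={p,q,r}: (!p | (s | p))=True !p=False p=True (s | p)=True s=False
s_3={q}: (!p | (s | p))=True !p=True p=False (s | p)=False s=False
s_4={q,r,s}: (!p | (s | p))=True !p=True p=False (s | p)=True s=True
s_5={s}: (!p | (s | p))=True !p=True p=False (s | p)=True s=True
s_6={q}: (!p | (s | p))=True !p=True p=False (s | p)=False s=False
G((!p | (s | p))) holds globally = True
No violation — formula holds at every position.

Answer: none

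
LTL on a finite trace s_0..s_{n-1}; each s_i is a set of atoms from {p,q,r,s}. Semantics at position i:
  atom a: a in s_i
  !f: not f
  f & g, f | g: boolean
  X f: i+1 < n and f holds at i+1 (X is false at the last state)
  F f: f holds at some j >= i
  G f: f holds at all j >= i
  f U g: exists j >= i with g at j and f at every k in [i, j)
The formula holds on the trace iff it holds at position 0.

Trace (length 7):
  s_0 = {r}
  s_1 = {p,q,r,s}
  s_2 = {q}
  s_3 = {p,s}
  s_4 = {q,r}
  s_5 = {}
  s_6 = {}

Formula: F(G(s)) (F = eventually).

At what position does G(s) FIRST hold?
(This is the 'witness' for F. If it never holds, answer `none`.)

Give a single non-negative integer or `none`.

Answer: none

Derivation:
s_0={r}: G(s)=False s=False
s_1={p,q,r,s}: G(s)=False s=True
s_2={q}: G(s)=False s=False
s_3={p,s}: G(s)=False s=True
s_4={q,r}: G(s)=False s=False
s_5={}: G(s)=False s=False
s_6={}: G(s)=False s=False
F(G(s)) does not hold (no witness exists).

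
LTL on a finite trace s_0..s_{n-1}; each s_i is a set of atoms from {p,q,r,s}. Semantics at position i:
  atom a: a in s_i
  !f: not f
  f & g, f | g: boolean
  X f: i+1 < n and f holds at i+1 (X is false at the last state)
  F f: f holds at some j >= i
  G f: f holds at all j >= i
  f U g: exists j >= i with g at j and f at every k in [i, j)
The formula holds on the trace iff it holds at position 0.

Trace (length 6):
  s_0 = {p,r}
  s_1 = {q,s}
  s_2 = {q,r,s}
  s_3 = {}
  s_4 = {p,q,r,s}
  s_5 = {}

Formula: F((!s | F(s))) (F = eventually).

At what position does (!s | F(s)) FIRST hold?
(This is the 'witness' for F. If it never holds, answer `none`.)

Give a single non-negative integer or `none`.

Answer: 0

Derivation:
s_0={p,r}: (!s | F(s))=True !s=True s=False F(s)=True
s_1={q,s}: (!s | F(s))=True !s=False s=True F(s)=True
s_2={q,r,s}: (!s | F(s))=True !s=False s=True F(s)=True
s_3={}: (!s | F(s))=True !s=True s=False F(s)=True
s_4={p,q,r,s}: (!s | F(s))=True !s=False s=True F(s)=True
s_5={}: (!s | F(s))=True !s=True s=False F(s)=False
F((!s | F(s))) holds; first witness at position 0.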